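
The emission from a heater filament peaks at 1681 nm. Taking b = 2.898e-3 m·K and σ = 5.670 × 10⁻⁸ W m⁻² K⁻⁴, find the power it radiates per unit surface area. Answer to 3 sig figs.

I ≈ 5.01×10⁵ W/m²

Wien's law: T = b/λ_max = 2.898×10⁻³/1.681×10⁻⁶ = 1723.97 K.
Then I = σT⁴ = 5.670×10⁻⁸×(1723.97)⁴ = 5.01×10⁵ W/m².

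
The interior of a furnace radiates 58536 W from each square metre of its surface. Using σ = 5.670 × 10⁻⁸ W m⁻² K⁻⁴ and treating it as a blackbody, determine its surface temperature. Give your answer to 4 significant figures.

I = σT⁴, so T = (I/σ)^(1/4) = (58536/(5.670×10⁻⁸))^(1/4) = 1008 K.

T ≈ 1008 K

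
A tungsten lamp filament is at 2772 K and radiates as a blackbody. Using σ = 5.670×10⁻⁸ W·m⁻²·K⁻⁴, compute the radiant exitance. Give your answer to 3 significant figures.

Stefan–Boltzmann: I = σT⁴ = 5.670×10⁻⁸ × (2772)⁴ = 3.35×10⁶ W/m².

I ≈ 3.35×10⁶ W/m²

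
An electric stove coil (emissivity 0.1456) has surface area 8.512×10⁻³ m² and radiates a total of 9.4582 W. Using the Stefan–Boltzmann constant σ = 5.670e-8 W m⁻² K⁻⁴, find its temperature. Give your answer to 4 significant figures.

Area A = 8.512×10⁻³ m².
P = εσAT⁴ ⇒ T = (P/(εσA))^(1/4) = (9.4582/(0.1456×5.670×10⁻⁸×8.512×10⁻³))^(1/4) = 605.7 K.

T ≈ 605.7 K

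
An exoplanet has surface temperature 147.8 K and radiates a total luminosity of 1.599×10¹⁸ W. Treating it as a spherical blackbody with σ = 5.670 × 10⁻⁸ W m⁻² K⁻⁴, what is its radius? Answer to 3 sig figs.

R ≈ 6.86×10⁷ m

L = 4πR²σT⁴ ⇒ R = √(L/(4πσT⁴)).
σT⁴ = 27.0571 W/m², so R = √(1.599×10¹⁸/(4π×27.0571)) = 6.86×10⁷ m.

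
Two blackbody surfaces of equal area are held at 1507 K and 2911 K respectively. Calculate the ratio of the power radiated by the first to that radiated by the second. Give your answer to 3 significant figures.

P₁/P₂ ≈ 0.0718

With equal areas, P₁/P₂ = (T₁/T₂)⁴ = (1507/2911)⁴ = 0.0718.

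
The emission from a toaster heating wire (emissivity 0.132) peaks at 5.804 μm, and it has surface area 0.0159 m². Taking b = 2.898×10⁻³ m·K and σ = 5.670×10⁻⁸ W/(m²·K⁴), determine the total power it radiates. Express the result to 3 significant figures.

Wien's law: T = b/λ_max = 2.898×10⁻³/5.804×10⁻⁶ = 499.311 K.
Area A = 0.0159 m².
Then P = εσAT⁴ = 0.132×5.670×10⁻⁸×0.0159×(499.311)⁴ = 7.40 W.

P ≈ 7.40 W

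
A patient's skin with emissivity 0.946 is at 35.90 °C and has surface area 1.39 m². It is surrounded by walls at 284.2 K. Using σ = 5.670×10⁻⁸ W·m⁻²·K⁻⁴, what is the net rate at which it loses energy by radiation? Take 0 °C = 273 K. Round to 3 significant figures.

Net loss ≈ 192 W

T = 35.90 °C + 273 = 308.90 K.
Area A = 1.39 m².
Net radiated power P_net = εσA(T⁴ − T₀⁴) = 0.946×5.670×10⁻⁸×1.39×(308.90⁴ − 284.2⁴).
T⁴ − T₀⁴ = 9.10483×10⁹ − 6.52373×10⁹ = 2.58110×10⁹ K⁴, so P_net = 192 W.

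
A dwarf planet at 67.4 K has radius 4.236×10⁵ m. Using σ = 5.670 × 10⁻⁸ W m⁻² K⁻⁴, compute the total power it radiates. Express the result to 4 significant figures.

Surface area A = 4πR² = 4π(4.236×10⁵ m)² = 2.25487×10¹² m².
P = σAT⁴ = 5.670×10⁻⁸ × 2.25487×10¹² × (67.4)⁴ = 2.638×10¹² W.

P ≈ 2.638×10¹² W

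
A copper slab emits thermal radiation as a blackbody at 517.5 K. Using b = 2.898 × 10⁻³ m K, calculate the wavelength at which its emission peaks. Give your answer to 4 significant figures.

Wien's displacement law: λ_max = b/T = (2.898×10⁻³ m·K)/(517.5 K) = 5.6000×10⁻⁶ m.
That is 5.600 μm, in the infrared range.

λ_max ≈ 5.600 μm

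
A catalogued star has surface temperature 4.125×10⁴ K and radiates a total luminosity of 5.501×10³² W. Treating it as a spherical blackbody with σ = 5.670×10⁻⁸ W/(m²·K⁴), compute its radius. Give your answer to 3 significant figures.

R ≈ 1.63×10¹⁰ m

L = 4πR²σT⁴ ⇒ R = √(L/(4πσT⁴)).
σT⁴ = 1.64164×10¹¹ W/m², so R = √(5.501×10³²/(4π×1.64164×10¹¹)) = 1.63×10¹⁰ m.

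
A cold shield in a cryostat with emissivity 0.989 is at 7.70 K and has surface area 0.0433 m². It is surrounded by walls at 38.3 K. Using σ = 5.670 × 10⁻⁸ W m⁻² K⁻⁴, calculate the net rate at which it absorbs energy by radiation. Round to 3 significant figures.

Net gain ≈ 5.22×10⁻³ W

Area A = 0.0433 m².
Net radiated power P_net = εσA(T⁴ − T₀⁴) = 0.989×5.670×10⁻⁸×0.0433×(7.70⁴ − 38.3⁴).
T⁴ − T₀⁴ = 3515.30 − 2.15177×10⁶ = -2.14825×10⁶ K⁴, so P_net = -5.22×10⁻³ W — negative, meaning a net gain of 5.22×10⁻³ W.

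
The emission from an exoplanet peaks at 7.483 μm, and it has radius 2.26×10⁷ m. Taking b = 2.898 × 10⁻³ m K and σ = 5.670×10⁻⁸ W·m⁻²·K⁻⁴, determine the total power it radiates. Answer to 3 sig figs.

Wien's law: T = b/λ_max = 2.898×10⁻³/7.483×10⁻⁶ = 387.278 K.
Surface area A = 4πR² = 4π(2.26×10⁷ m)² = 6.41840×10¹⁵ m².
Then P = σAT⁴ = 5.670×10⁻⁸×6.41840×10¹⁵×(387.278)⁴ = 8.19×10¹⁸ W.

P ≈ 8.19×10¹⁸ W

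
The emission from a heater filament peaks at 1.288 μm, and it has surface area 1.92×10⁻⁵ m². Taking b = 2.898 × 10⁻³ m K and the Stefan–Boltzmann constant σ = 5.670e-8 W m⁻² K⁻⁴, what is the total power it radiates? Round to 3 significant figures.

P ≈ 27.9 W

Wien's law: T = b/λ_max = 2.898×10⁻³/1.288×10⁻⁶ = 2250.00 K.
Area A = 1.92×10⁻⁵ m².
Then P = σAT⁴ = 5.670×10⁻⁸×1.92×10⁻⁵×(2250.00)⁴ = 27.9 W.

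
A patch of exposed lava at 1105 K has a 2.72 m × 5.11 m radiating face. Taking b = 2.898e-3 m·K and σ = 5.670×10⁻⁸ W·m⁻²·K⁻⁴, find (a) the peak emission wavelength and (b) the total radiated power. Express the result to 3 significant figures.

λ_max ≈ 2.62×10³ nm; P ≈ 1.17×10⁶ W

(a) λ_max = b/T = 2.898×10⁻³/1105 = 2.623×10⁻⁶ m = 2.62×10³ nm.
Area A = 2.72 × 5.11 = 13.8992 m².
(b) P = σAT⁴ = 5.670×10⁻⁸×13.8992×(1105)⁴ = 1.17×10⁶ W.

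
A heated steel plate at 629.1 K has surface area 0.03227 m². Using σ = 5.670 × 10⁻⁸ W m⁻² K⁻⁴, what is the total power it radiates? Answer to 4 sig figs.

Area A = 0.03227 m².
P = σAT⁴ = 5.670×10⁻⁸ × 0.03227 × (629.1)⁴ = 286.6 W.

P ≈ 286.6 W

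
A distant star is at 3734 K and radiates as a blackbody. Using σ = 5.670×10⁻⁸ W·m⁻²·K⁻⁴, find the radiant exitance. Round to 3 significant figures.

I ≈ 1.10×10⁷ W/m²

Stefan–Boltzmann: I = σT⁴ = 5.670×10⁻⁸ × (3734)⁴ = 1.10×10⁷ W/m².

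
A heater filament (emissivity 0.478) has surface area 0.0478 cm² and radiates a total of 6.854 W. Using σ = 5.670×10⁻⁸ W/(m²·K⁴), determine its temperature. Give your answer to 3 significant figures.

T ≈ 2.70×10³ K

Area A = 0.0478 cm² = 4.78×10⁻⁶ m².
P = εσAT⁴ ⇒ T = (P/(εσA))^(1/4) = (6.854/(0.478×5.670×10⁻⁸×4.78×10⁻⁶))^(1/4) = 2.70×10³ K.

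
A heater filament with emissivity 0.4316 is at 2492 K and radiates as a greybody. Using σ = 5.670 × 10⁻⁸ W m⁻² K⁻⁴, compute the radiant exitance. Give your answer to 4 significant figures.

I ≈ 9.437×10⁵ W/m²

Stefan–Boltzmann: I = εσT⁴ = 0.4316 × 5.670×10⁻⁸ × (2492)⁴ = 9.437×10⁵ W/m².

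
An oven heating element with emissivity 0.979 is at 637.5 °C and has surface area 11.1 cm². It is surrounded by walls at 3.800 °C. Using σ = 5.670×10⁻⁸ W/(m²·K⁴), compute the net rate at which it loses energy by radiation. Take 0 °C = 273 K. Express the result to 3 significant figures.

Net loss ≈ 42.0 W

T = 637.5 °C + 273 = 910.5 K.
Surroundings: T = 3.800 °C + 273 = 276.800 K.
Area A = 11.1 cm² = 1.11×10⁻³ m².
Net radiated power P_net = εσA(T⁴ − T₀⁴) = 0.979×5.670×10⁻⁸×1.11×10⁻³×(910.5⁴ − 276.800⁴).
T⁴ − T₀⁴ = 6.87258×10¹¹ − 5.87035×10⁹ = 6.81388×10¹¹ K⁴, so P_net = 42.0 W.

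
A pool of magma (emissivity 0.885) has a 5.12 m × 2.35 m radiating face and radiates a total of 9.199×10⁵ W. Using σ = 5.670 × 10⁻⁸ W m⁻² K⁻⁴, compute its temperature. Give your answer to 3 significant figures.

T ≈ 1.11×10³ K

Area A = 5.12 × 2.35 = 12.032 m².
P = εσAT⁴ ⇒ T = (P/(εσA))^(1/4) = (9.199×10⁵/(0.885×5.670×10⁻⁸×12.032))^(1/4) = 1.11×10³ K.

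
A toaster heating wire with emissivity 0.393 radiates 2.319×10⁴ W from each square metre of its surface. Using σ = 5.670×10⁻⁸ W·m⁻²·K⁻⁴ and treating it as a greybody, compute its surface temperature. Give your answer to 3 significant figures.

I = εσT⁴, so T = (I/εσ)^(1/4) = (2.319×10⁴/(0.393×5.670×10⁻⁸))^(1/4) = 1.01×10³ K.

T ≈ 1.01×10³ K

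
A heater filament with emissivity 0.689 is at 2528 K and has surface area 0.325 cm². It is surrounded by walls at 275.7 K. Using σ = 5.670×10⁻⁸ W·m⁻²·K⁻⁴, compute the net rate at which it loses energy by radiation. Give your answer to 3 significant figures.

Net loss ≈ 51.8 W

Area A = 0.325 cm² = 3.25×10⁻⁵ m².
Net radiated power P_net = εσA(T⁴ − T₀⁴) = 0.689×5.670×10⁻⁸×3.25×10⁻⁵×(2528⁴ − 275.7⁴).
T⁴ − T₀⁴ = 4.08421×10¹³ − 5.77759×10⁹ = 4.08363×10¹³ K⁴, so P_net = 51.8 W.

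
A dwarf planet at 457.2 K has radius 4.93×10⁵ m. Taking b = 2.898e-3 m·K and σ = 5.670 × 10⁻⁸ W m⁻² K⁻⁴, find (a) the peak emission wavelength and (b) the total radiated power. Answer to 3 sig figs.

(a) λ_max = b/T = 2.898×10⁻³/457.2 = 6.339×10⁻⁶ m = 6.34 μm.
Surface area A = 4πR² = 4π(4.93×10⁵ m)² = 3.05424×10¹² m².
(b) P = σAT⁴ = 5.670×10⁻⁸×3.05424×10¹²×(457.2)⁴ = 7.57×10¹⁵ W.

λ_max ≈ 6.34 μm; P ≈ 7.57×10¹⁵ W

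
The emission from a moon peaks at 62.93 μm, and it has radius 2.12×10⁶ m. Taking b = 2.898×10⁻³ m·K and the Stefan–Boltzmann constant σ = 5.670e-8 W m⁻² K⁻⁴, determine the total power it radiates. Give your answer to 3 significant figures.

Wien's law: T = b/λ_max = 2.898×10⁻³/6.293×10⁻⁵ = 46.0512 K.
Surface area A = 4πR² = 4π(2.12×10⁶ m)² = 5.64783×10¹³ m².
Then P = σAT⁴ = 5.670×10⁻⁸×5.64783×10¹³×(46.0512)⁴ = 1.44×10¹³ W.

P ≈ 1.44×10¹³ W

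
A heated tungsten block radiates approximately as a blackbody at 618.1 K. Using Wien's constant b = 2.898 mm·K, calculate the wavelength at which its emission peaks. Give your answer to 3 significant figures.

λ_max ≈ 4.69 μm

Wien's displacement law: λ_max = b/T = (2.898×10⁻³ m·K)/(618.1 K) = 4.689×10⁻⁶ m.
That is 4.69 μm, in the infrared range.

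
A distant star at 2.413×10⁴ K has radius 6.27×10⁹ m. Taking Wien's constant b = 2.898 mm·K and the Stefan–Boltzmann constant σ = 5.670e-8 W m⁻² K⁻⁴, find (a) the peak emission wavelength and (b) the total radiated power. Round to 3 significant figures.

(a) λ_max = b/T = 2.898×10⁻³/2.413×10⁴ = 1.201×10⁻⁷ m = 120 nm.
Surface area A = 4πR² = 4π(6.27×10⁹ m)² = 4.94020×10²⁰ m².
(b) P = σAT⁴ = 5.670×10⁻⁸×4.94020×10²⁰×(2.413×10⁴)⁴ = 9.50×10³⁰ W.

λ_max ≈ 120 nm; P ≈ 9.50×10³⁰ W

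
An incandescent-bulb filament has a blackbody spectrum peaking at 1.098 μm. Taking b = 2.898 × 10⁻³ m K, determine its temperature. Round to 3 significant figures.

Wien's law gives T = b/λ_max = (2.898×10⁻³ m·K)/(1.098×10⁻⁶ m) = 2.64×10³ K.

T ≈ 2.64×10³ K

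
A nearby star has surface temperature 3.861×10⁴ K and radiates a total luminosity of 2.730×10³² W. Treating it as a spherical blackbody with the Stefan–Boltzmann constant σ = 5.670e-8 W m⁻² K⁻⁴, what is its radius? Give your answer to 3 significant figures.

L = 4πR²σT⁴ ⇒ R = √(L/(4πσT⁴)).
σT⁴ = 1.26003×10¹¹ W/m², so R = √(2.730×10³²/(4π×1.26003×10¹¹)) = 1.31×10¹⁰ m.

R ≈ 1.31×10¹⁰ m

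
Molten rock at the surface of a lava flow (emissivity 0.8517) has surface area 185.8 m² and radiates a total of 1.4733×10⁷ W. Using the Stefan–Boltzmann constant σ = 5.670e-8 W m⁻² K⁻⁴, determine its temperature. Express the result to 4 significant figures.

Area A = 185.8 m².
P = εσAT⁴ ⇒ T = (P/(εσA))^(1/4) = (1.4733×10⁷/(0.8517×5.670×10⁻⁸×185.8))^(1/4) = 1132 K.

T ≈ 1132 K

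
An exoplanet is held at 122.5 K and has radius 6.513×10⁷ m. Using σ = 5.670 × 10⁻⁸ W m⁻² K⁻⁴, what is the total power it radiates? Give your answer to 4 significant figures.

P ≈ 6.806×10¹⁷ W

Surface area A = 4πR² = 4π(6.513×10⁷ m)² = 5.33055×10¹⁶ m².
P = σAT⁴ = 5.670×10⁻⁸ × 5.33055×10¹⁶ × (122.5)⁴ = 6.806×10¹⁷ W.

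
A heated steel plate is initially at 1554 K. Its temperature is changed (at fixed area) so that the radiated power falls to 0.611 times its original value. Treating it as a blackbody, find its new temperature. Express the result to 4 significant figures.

T₂ ≈ 1374 K

P ∝ T⁴, so T₂/T₁ = (P₂/P₁)^(1/4) = (0.611)^(1/4) = 0.884118.
T₂ = 1554 × 0.884118 = 1374 K.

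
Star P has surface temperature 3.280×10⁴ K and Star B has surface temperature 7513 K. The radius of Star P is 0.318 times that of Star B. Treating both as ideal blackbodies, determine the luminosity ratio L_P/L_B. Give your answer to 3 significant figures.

L ∝ R²T⁴, so L_P/L_B = (R_P/R_B)²(T_P/T_B)⁴ = (0.318)² × (3.280×10⁴/7513)⁴ = 0.101124 × 363.280 = 36.7.

L_P/L_B ≈ 36.7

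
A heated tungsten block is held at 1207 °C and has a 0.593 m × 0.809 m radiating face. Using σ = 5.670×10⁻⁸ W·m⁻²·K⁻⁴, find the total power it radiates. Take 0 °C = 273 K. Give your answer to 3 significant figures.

P ≈ 1.31×10⁵ W

T = 1207 °C + 273 = 1480 K.
Area A = 0.593 × 0.809 = 0.479737 m².
P = σAT⁴ = 5.670×10⁻⁸ × 0.479737 × (1480)⁴ = 1.31×10⁵ W.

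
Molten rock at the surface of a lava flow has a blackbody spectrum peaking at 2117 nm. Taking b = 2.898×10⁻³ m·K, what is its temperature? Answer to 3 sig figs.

T ≈ 1.37×10³ K

Wien's law gives T = b/λ_max = (2.898×10⁻³ m·K)/(2.117×10⁻⁶ m) = 1.37×10³ K.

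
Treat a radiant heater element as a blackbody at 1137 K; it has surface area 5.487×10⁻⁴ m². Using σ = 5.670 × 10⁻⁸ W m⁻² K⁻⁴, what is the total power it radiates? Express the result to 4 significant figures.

P ≈ 51.99 W

Area A = 5.487×10⁻⁴ m².
P = σAT⁴ = 5.670×10⁻⁸ × 5.487×10⁻⁴ × (1137)⁴ = 51.99 W.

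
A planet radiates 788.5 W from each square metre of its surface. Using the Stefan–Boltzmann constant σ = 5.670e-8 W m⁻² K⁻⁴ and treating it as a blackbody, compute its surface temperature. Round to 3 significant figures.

T ≈ 343 K

I = σT⁴, so T = (I/σ)^(1/4) = (788.5/(5.670×10⁻⁸))^(1/4) = 343 K.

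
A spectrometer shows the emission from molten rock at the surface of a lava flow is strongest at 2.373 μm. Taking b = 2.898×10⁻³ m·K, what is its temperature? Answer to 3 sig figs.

T ≈ 1.22×10³ K

Wien's law gives T = b/λ_max = (2.898×10⁻³ m·K)/(2.373×10⁻⁶ m) = 1.22×10³ K.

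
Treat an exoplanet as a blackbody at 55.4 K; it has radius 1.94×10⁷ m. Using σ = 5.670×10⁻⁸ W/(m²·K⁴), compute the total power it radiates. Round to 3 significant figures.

P ≈ 2.53×10¹⁵ W

Surface area A = 4πR² = 4π(1.94×10⁷ m)² = 4.72948×10¹⁵ m².
P = σAT⁴ = 5.670×10⁻⁸ × 4.72948×10¹⁵ × (55.4)⁴ = 2.53×10¹⁵ W.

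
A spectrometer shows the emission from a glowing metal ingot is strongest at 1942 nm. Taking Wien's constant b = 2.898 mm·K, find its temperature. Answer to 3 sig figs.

T ≈ 1.49×10³ K

Wien's law gives T = b/λ_max = (2.898×10⁻³ m·K)/(1.942×10⁻⁶ m) = 1.49×10³ K.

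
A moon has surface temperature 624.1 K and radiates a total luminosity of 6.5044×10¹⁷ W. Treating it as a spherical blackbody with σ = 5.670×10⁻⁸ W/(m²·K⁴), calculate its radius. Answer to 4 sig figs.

L = 4πR²σT⁴ ⇒ R = √(L/(4πσT⁴)).
σT⁴ = 8602.01 W/m², so R = √(6.5044×10¹⁷/(4π×8602.01)) = 2.453×10⁶ m.

R ≈ 2.453×10⁶ m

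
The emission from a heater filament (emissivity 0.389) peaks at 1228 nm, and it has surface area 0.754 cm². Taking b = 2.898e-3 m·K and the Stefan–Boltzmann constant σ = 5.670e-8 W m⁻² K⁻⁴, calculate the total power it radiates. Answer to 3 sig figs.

Wien's law: T = b/λ_max = 2.898×10⁻³/1.228×10⁻⁶ = 2359.93 K.
Area A = 0.754 cm² = 7.54×10⁻⁵ m².
Then P = εσAT⁴ = 0.389×5.670×10⁻⁸×7.54×10⁻⁵×(2359.93)⁴ = 51.6 W.

P ≈ 51.6 W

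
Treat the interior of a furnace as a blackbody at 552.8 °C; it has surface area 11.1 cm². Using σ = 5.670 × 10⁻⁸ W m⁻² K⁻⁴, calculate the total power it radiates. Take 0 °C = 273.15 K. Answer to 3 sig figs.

T = 552.8 °C + 273.15 = 825.95 K.
Area A = 11.1 cm² = 1.11×10⁻³ m².
P = σAT⁴ = 5.670×10⁻⁸ × 1.11×10⁻³ × (825.95)⁴ = 29.3 W.

P ≈ 29.3 W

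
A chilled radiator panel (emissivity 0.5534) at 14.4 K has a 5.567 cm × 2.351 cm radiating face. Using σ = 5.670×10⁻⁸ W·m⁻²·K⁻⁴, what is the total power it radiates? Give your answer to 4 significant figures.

P ≈ 1.766×10⁻⁶ W

Area A = 0.05567 × 0.02351 = 1.3088×10⁻³ m².
P = εσAT⁴ = 0.5534 × 5.670×10⁻⁸ × 1.3088×10⁻³ × (14.4)⁴ = 1.766×10⁻⁶ W.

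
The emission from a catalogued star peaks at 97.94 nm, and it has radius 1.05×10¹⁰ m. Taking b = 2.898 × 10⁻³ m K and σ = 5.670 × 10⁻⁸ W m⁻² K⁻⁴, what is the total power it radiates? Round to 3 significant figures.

Wien's law: T = b/λ_max = 2.898×10⁻³/9.794×10⁻⁸ = 29589.5 K.
Surface area A = 4πR² = 4π(1.05×10¹⁰ m)² = 1.38544×10²¹ m².
Then P = σAT⁴ = 5.670×10⁻⁸×1.38544×10²¹×(29589.5)⁴ = 6.02×10³¹ W.

P ≈ 6.02×10³¹ W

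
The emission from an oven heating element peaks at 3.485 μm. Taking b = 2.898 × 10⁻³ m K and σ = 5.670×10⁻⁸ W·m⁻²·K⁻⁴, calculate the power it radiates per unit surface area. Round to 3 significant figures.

I ≈ 2.71×10⁴ W/m²

Wien's law: T = b/λ_max = 2.898×10⁻³/3.485×10⁻⁶ = 831.564 K.
Then I = σT⁴ = 5.670×10⁻⁸×(831.564)⁴ = 2.71×10⁴ W/m².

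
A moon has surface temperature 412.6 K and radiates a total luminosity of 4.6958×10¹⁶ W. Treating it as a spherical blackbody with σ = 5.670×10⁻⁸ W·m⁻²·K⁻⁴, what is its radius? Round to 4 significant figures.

L = 4πR²σT⁴ ⇒ R = √(L/(4πσT⁴)).
σT⁴ = 1643.24 W/m², so R = √(4.6958×10¹⁶/(4π×1643.24)) = 1.508×10⁶ m.

R ≈ 1.508×10⁶ m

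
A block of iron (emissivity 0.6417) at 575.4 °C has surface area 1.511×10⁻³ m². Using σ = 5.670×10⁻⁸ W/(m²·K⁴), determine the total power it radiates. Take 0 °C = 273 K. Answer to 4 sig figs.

T = 575.4 °C + 273 = 848.4 K.
Area A = 1.511×10⁻³ m².
P = εσAT⁴ = 0.6417 × 5.670×10⁻⁸ × 1.511×10⁻³ × (848.4)⁴ = 28.48 W.

P ≈ 28.48 W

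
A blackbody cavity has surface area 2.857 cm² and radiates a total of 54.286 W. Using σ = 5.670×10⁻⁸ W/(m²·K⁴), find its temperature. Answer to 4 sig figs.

Area A = 2.857 cm² = 2.857×10⁻⁴ m².
P = σAT⁴ ⇒ T = (P/(σA))^(1/4) = (54.286/(5.670×10⁻⁸×2.857×10⁻⁴))^(1/4) = 1353 K.

T ≈ 1353 K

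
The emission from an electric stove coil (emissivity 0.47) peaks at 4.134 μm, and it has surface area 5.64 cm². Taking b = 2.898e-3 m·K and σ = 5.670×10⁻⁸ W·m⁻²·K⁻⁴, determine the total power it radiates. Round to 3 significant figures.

Wien's law: T = b/λ_max = 2.898×10⁻³/4.134×10⁻⁶ = 701.016 K.
Area A = 5.64 cm² = 5.64×10⁻⁴ m².
Then P = εσAT⁴ = 0.47×5.670×10⁻⁸×5.64×10⁻⁴×(701.016)⁴ = 3.63 W.

P ≈ 3.63 W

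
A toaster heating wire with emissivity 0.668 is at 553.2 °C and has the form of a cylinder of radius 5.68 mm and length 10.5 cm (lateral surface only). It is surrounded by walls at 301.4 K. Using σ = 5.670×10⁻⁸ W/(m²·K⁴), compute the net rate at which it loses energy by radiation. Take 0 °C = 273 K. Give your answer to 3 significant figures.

Net loss ≈ 65.0 W

T = 553.2 °C + 273 = 826.2 K.
Lateral area A = 2πrL = 2π×5.68×10⁻³×0.105 = 3.74729×10⁻³ m².
Net radiated power P_net = εσA(T⁴ − T₀⁴) = 0.668×5.670×10⁻⁸×3.74729×10⁻³×(826.2⁴ − 301.4⁴).
T⁴ − T₀⁴ = 4.65952×10¹¹ − 8.25226×10⁹ = 4.57700×10¹¹ K⁴, so P_net = 65.0 W.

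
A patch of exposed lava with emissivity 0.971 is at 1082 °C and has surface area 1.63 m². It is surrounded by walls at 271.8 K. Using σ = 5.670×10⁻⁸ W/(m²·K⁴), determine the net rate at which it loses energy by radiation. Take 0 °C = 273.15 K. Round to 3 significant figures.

T = 1082 °C + 273.15 = 1355.15 K.
Area A = 1.63 m².
Net radiated power P_net = εσA(T⁴ − T₀⁴) = 0.971×5.670×10⁻⁸×1.63×(1355.15⁴ − 271.8⁴).
T⁴ − T₀⁴ = 3.37248×10¹² − 5.45755×10⁹ = 3.36702×10¹² K⁴, so P_net = 3.02×10⁵ W.

Net loss ≈ 3.02×10⁵ W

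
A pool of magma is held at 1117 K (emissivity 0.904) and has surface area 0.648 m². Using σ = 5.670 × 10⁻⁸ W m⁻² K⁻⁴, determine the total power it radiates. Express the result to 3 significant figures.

P ≈ 5.17×10⁴ W

Area A = 0.648 m².
P = εσAT⁴ = 0.904 × 5.670×10⁻⁸ × 0.648 × (1117)⁴ = 5.17×10⁴ W.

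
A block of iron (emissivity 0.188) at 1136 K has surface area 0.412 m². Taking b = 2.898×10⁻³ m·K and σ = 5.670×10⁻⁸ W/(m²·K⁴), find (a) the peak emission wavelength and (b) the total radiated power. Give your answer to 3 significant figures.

λ_max ≈ 2.55 μm; P ≈ 7.31×10³ W

(a) λ_max = b/T = 2.898×10⁻³/1136 = 2.551×10⁻⁶ m = 2.55 μm.
Area A = 0.412 m².
(b) P = εσAT⁴ = 0.188×5.670×10⁻⁸×0.412×(1136)⁴ = 7.31×10³ W.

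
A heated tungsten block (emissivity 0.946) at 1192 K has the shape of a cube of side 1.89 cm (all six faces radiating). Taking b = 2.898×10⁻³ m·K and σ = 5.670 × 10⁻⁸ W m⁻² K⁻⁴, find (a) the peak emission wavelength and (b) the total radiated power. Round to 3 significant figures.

λ_max ≈ 2.43×10³ nm; P ≈ 232 W

(a) λ_max = b/T = 2.898×10⁻³/1192 = 2.431×10⁻⁶ m = 2.43×10³ nm.
Area A = 6s² = 6×(0.0189 m)² = 2.14326×10⁻³ m².
(b) P = εσAT⁴ = 0.946×5.670×10⁻⁸×2.14326×10⁻³×(1192)⁴ = 232 W.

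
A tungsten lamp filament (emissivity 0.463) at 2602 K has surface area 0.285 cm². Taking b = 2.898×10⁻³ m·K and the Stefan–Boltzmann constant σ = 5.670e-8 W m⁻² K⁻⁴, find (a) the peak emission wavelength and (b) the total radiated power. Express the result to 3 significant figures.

(a) λ_max = b/T = 2.898×10⁻³/2602 = 1.114×10⁻⁶ m = 1.11 μm.
Area A = 0.285 cm² = 2.85×10⁻⁵ m².
(b) P = εσAT⁴ = 0.463×5.670×10⁻⁸×2.85×10⁻⁵×(2602)⁴ = 34.3 W.

λ_max ≈ 1.11 μm; P ≈ 34.3 W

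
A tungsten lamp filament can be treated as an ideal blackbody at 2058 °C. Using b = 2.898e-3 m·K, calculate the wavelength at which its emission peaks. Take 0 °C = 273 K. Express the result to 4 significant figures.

T = 2058 °C + 273 = 2331 K.
Wien's displacement law: λ_max = b/T = (2.898×10⁻³ m·K)/(2331 K) = 1.2432×10⁻⁶ m.
That is 1243 nm, in the infrared range.

λ_max ≈ 1243 nm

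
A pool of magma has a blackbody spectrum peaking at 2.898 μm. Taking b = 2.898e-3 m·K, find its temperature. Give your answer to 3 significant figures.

T ≈ 1.00×10³ K

Wien's law gives T = b/λ_max = (2.898×10⁻³ m·K)/(2.898×10⁻⁶ m) = 1.00×10³ K.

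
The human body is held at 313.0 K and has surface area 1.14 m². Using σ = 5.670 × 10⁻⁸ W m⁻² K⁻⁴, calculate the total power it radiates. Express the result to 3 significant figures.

P ≈ 620 W

Area A = 1.14 m².
P = σAT⁴ = 5.670×10⁻⁸ × 1.14 × (313.0)⁴ = 620 W.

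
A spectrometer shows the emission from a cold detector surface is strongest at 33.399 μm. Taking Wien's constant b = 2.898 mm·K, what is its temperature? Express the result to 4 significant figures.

Wien's law gives T = b/λ_max = (2.898×10⁻³ m·K)/(3.3399×10⁻⁵ m) = 86.77 K.

T ≈ 86.77 K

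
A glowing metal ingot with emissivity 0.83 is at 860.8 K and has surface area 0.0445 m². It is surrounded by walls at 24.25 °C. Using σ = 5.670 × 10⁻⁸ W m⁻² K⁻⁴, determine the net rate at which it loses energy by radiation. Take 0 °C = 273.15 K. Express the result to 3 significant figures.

Surroundings: T = 24.25 °C + 273.15 = 297.40 K.
Area A = 0.0445 m².
Net radiated power P_net = εσA(T⁴ − T₀⁴) = 0.83×5.670×10⁻⁸×0.0445×(860.8⁴ − 297.40⁴).
T⁴ − T₀⁴ = 5.49046×10¹¹ − 7.82283×10⁹ = 5.41223×10¹¹ K⁴, so P_net = 1.13×10³ W.

Net loss ≈ 1.13×10³ W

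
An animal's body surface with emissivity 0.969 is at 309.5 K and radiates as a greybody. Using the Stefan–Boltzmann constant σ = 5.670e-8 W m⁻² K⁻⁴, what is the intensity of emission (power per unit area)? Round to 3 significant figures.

Stefan–Boltzmann: I = εσT⁴ = 0.969 × 5.670×10⁻⁸ × (309.5)⁴ = 504 W/m².

I ≈ 504 W/m²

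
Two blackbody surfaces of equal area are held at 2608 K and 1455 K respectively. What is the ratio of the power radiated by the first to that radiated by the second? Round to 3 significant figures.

P₁/P₂ ≈ 10.3

With equal areas, P₁/P₂ = (T₁/T₂)⁴ = (2608/1455)⁴ = 10.3.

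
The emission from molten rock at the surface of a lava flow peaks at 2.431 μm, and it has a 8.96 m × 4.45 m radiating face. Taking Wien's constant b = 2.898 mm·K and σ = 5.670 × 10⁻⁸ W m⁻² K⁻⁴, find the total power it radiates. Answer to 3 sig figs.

P ≈ 4.57×10⁶ W

Wien's law: T = b/λ_max = 2.898×10⁻³/2.431×10⁻⁶ = 1192.10 K.
Area A = 8.96 × 4.45 = 39.872 m².
Then P = σAT⁴ = 5.670×10⁻⁸×39.872×(1192.10)⁴ = 4.57×10⁶ W.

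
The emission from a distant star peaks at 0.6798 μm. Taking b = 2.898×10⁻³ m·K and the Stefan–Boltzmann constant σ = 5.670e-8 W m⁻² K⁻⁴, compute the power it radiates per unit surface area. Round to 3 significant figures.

Wien's law: T = b/λ_max = 2.898×10⁻³/6.798×10⁻⁷ = 4263.02 K.
Then I = σT⁴ = 5.670×10⁻⁸×(4263.02)⁴ = 1.87×10⁷ W/m².

I ≈ 1.87×10⁷ W/m²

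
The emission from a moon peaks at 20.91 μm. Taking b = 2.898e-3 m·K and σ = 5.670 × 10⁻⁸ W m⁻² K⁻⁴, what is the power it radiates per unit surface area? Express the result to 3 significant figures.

I ≈ 20.9 W/m²

Wien's law: T = b/λ_max = 2.898×10⁻³/2.091×10⁻⁵ = 138.594 K.
Then I = σT⁴ = 5.670×10⁻⁸×(138.594)⁴ = 20.9 W/m².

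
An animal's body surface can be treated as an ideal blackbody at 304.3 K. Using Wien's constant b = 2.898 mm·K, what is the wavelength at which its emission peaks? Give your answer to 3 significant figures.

Wien's displacement law: λ_max = b/T = (2.898×10⁻³ m·K)/(304.3 K) = 9.523×10⁻⁶ m.
That is 9.52 μm, in the infrared range.

λ_max ≈ 9.52 μm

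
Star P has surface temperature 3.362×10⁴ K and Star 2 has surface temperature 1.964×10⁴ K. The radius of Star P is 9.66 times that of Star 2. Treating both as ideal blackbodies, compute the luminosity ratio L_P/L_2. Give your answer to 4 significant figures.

L ∝ R²T⁴, so L_P/L_2 = (R_P/R_2)²(T_P/T_2)⁴ = (9.66)² × (3.362×10⁴/1.964×10⁴)⁴ = 93.3156 × 8.58667 = 801.3.

L_P/L_2 ≈ 801.3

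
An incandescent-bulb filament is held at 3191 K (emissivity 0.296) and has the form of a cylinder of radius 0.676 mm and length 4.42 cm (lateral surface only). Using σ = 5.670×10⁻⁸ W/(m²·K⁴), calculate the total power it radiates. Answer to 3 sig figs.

P ≈ 327 W

Lateral area A = 2πrL = 2π×6.76×10⁻⁴×0.0442 = 1.87737×10⁻⁴ m².
P = εσAT⁴ = 0.296 × 5.670×10⁻⁸ × 1.87737×10⁻⁴ × (3191)⁴ = 327 W.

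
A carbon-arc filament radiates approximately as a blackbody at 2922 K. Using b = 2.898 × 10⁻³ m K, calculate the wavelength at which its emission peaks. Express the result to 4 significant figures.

Wien's displacement law: λ_max = b/T = (2.898×10⁻³ m·K)/(2922 K) = 9.9179×10⁻⁷ m.
That is 0.9918 μm, in the infrared range.

λ_max ≈ 0.9918 μm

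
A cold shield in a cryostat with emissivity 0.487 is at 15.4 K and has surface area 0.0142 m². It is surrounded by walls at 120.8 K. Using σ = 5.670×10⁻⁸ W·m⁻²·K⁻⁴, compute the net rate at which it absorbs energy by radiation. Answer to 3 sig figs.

Net gain ≈ 0.0835 W

Area A = 0.0142 m².
Net radiated power P_net = εσA(T⁴ − T₀⁴) = 0.487×5.670×10⁻⁸×0.0142×(15.4⁴ − 120.8⁴).
T⁴ − T₀⁴ = 56244.9 − 2.12945×10⁸ = -2.12889×10⁸ K⁴, so P_net = -0.0835 W — negative, meaning a net gain of 0.0835 W.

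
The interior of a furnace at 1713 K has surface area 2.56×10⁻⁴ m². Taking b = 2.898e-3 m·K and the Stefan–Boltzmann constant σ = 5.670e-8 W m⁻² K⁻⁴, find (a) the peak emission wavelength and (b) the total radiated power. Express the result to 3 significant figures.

λ_max ≈ 1.69 μm; P ≈ 125 W

(a) λ_max = b/T = 2.898×10⁻³/1713 = 1.692×10⁻⁶ m = 1.69 μm.
Area A = 2.56×10⁻⁴ m².
(b) P = σAT⁴ = 5.670×10⁻⁸×2.56×10⁻⁴×(1713)⁴ = 125 W.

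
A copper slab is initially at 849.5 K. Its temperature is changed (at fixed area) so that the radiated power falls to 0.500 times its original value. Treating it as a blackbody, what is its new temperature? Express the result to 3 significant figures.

P ∝ T⁴, so T₂/T₁ = (P₂/P₁)^(1/4) = (0.500)^(1/4) = 0.840896.
T₂ = 849.5 × 0.840896 = 714 K.

T₂ ≈ 714 K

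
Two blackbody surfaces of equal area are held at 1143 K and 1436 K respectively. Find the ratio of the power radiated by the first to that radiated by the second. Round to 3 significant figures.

P₁/P₂ ≈ 0.401

With equal areas, P₁/P₂ = (T₁/T₂)⁴ = (1143/1436)⁴ = 0.401.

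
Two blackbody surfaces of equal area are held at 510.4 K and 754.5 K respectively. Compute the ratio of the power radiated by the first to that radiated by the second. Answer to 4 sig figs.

P₁/P₂ ≈ 0.2094

With equal areas, P₁/P₂ = (T₁/T₂)⁴ = (510.4/754.5)⁴ = 0.2094.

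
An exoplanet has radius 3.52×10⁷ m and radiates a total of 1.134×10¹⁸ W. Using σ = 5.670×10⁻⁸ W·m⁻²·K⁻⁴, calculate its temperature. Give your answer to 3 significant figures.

Surface area A = 4πR² = 4π(3.52×10⁷ m)² = 1.55702×10¹⁶ m².
P = σAT⁴ ⇒ T = (P/(σA))^(1/4) = (1.134×10¹⁸/(5.670×10⁻⁸×1.55702×10¹⁶))^(1/4) = 189 K.

T ≈ 189 K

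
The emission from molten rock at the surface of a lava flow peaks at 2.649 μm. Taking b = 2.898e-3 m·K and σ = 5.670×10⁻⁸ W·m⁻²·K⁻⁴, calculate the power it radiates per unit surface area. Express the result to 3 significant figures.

Wien's law: T = b/λ_max = 2.898×10⁻³/2.649×10⁻⁶ = 1094.00 K.
Then I = σT⁴ = 5.670×10⁻⁸×(1094.00)⁴ = 8.12×10⁴ W/m².

I ≈ 8.12×10⁴ W/m²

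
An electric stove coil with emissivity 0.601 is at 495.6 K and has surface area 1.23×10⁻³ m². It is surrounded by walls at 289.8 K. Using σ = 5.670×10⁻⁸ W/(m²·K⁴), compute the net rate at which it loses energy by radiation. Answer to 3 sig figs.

Area A = 1.23×10⁻³ m².
Net radiated power P_net = εσA(T⁴ − T₀⁴) = 0.601×5.670×10⁻⁸×1.23×10⁻³×(495.6⁴ − 289.8⁴).
T⁴ − T₀⁴ = 6.03289×10¹⁰ − 7.05332×10⁹ = 5.32756×10¹⁰ K⁴, so P_net = 2.23 W.

Net loss ≈ 2.23 W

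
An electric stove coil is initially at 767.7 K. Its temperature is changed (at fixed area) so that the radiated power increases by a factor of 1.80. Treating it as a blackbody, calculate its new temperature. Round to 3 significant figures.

P ∝ T⁴, so T₂/T₁ = (P₂/P₁)^(1/4) = (1.80)^(1/4) = 1.15829.
T₂ = 767.7 × 1.15829 = 889 K.

T₂ ≈ 889 K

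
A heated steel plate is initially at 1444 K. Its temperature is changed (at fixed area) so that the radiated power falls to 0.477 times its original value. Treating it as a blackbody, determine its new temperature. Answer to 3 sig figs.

T₂ ≈ 1.20×10³ K

P ∝ T⁴, so T₂/T₁ = (P₂/P₁)^(1/4) = (0.477)^(1/4) = 0.831055.
T₂ = 1444 × 0.831055 = 1.20×10³ K.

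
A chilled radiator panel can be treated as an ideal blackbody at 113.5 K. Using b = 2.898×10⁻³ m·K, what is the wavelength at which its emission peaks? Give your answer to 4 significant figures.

Wien's displacement law: λ_max = b/T = (2.898×10⁻³ m·K)/(113.5 K) = 2.5533×10⁻⁵ m.
That is 25.53 μm, in the infrared range.

λ_max ≈ 25.53 μm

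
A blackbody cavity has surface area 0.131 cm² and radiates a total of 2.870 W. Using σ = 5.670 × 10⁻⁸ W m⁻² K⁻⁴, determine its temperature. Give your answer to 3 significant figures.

T ≈ 1.40×10³ K

Area A = 0.131 cm² = 1.31×10⁻⁵ m².
P = σAT⁴ ⇒ T = (P/(σA))^(1/4) = (2.870/(5.670×10⁻⁸×1.31×10⁻⁵))^(1/4) = 1.40×10³ K.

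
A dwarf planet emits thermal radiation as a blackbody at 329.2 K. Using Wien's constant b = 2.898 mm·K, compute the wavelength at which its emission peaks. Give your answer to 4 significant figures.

Wien's displacement law: λ_max = b/T = (2.898×10⁻³ m·K)/(329.2 K) = 8.8032×10⁻⁶ m.
That is 8.803 μm, in the infrared range.

λ_max ≈ 8.803 μm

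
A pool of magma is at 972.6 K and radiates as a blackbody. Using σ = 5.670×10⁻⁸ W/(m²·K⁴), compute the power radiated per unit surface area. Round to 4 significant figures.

I ≈ 5.074×10⁴ W/m²

Stefan–Boltzmann: I = σT⁴ = 5.670×10⁻⁸ × (972.6)⁴ = 5.074×10⁴ W/m².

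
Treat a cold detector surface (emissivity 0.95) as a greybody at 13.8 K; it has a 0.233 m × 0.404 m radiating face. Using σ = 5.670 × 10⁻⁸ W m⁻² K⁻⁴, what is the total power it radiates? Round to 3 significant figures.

P ≈ 1.84×10⁻⁴ W

Area A = 0.233 × 0.404 = 0.094132 m².
P = εσAT⁴ = 0.95 × 5.670×10⁻⁸ × 0.094132 × (13.8)⁴ = 1.84×10⁻⁴ W.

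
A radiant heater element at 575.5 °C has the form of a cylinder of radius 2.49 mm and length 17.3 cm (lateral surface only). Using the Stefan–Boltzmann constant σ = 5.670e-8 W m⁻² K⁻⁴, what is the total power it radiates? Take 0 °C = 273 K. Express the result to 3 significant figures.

T = 575.5 °C + 273 = 848.5 K.
Lateral area A = 2πrL = 2π×2.49×10⁻³×0.173 = 2.70661×10⁻³ m².
P = σAT⁴ = 5.670×10⁻⁸ × 2.70661×10⁻³ × (848.5)⁴ = 79.5 W.

P ≈ 79.5 W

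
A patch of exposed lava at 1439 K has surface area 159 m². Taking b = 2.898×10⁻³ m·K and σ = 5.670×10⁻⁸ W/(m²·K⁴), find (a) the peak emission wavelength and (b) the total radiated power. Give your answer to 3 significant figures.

(a) λ_max = b/T = 2.898×10⁻³/1439 = 2.014×10⁻⁶ m = 2.01×10³ nm.
Area A = 159 m².
(b) P = σAT⁴ = 5.670×10⁻⁸×159×(1439)⁴ = 3.87×10⁷ W.

λ_max ≈ 2.01×10³ nm; P ≈ 3.87×10⁷ W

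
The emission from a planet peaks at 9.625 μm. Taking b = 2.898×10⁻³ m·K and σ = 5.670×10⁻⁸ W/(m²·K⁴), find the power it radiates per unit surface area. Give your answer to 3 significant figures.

Wien's law: T = b/λ_max = 2.898×10⁻³/9.625×10⁻⁶ = 301.091 K.
Then I = σT⁴ = 5.670×10⁻⁸×(301.091)⁴ = 466 W/m².

I ≈ 466 W/m²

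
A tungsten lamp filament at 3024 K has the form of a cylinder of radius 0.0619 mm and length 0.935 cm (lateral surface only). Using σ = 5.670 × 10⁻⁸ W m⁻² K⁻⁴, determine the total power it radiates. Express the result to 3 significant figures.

Lateral area A = 2πrL = 2π×6.19×10⁻⁵×9.35×10⁻³ = 3.63649×10⁻⁶ m².
P = σAT⁴ = 5.670×10⁻⁸ × 3.63649×10⁻⁶ × (3024)⁴ = 17.2 W.

P ≈ 17.2 W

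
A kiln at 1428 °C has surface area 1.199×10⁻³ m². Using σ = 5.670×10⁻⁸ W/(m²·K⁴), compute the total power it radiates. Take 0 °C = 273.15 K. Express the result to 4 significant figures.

P ≈ 569.3 W

T = 1428 °C + 273.15 = 1701.15 K.
Area A = 1.199×10⁻³ m².
P = σAT⁴ = 5.670×10⁻⁸ × 1.199×10⁻³ × (1701.15)⁴ = 569.3 W.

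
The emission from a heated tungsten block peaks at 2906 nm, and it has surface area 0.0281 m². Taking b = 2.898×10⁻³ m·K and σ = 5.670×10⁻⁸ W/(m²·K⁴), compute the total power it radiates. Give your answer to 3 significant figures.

Wien's law: T = b/λ_max = 2.898×10⁻³/2.906×10⁻⁶ = 997.247 K.
Area A = 0.0281 m².
Then P = σAT⁴ = 5.670×10⁻⁸×0.0281×(997.247)⁴ = 1.58×10³ W.

P ≈ 1.58×10³ W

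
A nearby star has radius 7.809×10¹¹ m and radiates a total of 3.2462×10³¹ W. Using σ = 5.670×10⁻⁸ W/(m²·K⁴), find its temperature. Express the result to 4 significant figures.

Surface area A = 4πR² = 4π(7.809×10¹¹ m)² = 7.66303×10²⁴ m².
P = σAT⁴ ⇒ T = (P/(σA))^(1/4) = (3.2462×10³¹/(5.670×10⁻⁸×7.66303×10²⁴))^(1/4) = 2940 K.

T ≈ 2940 K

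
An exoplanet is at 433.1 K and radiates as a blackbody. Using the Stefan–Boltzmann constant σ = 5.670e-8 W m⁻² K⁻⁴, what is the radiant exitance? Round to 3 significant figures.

Stefan–Boltzmann: I = σT⁴ = 5.670×10⁻⁸ × (433.1)⁴ = 1.99×10³ W/m².

I ≈ 1.99×10³ W/m²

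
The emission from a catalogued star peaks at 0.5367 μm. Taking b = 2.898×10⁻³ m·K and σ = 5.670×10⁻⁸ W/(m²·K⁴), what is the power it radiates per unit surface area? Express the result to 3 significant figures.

Wien's law: T = b/λ_max = 2.898×10⁻³/5.367×10⁻⁷ = 5399.66 K.
Then I = σT⁴ = 5.670×10⁻⁸×(5399.66)⁴ = 4.82×10⁷ W/m².

I ≈ 4.82×10⁷ W/m²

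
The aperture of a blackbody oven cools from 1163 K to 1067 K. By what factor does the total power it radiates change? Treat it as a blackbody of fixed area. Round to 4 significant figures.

P₂/P₁ ≈ 0.7085

P ∝ T⁴, so P₂/P₁ = (T₂/T₁)⁴ = (1067/1163)⁴ = (0.917455)⁴ = 0.7085.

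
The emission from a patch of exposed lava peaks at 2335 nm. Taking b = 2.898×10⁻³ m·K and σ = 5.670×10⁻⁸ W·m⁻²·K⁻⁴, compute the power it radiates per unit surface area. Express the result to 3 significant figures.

Wien's law: T = b/λ_max = 2.898×10⁻³/2.335×10⁻⁶ = 1241.11 K.
Then I = σT⁴ = 5.670×10⁻⁸×(1241.11)⁴ = 1.35×10⁵ W/m².

I ≈ 1.35×10⁵ W/m²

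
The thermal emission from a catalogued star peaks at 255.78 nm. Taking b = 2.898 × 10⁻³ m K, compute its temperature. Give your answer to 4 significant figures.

Wien's law gives T = b/λ_max = (2.898×10⁻³ m·K)/(2.5578×10⁻⁷ m) = 1.133×10⁴ K.

T ≈ 1.133×10⁴ K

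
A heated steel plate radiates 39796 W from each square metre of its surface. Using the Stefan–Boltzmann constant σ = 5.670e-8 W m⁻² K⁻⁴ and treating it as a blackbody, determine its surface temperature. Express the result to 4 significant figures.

T ≈ 915.3 K

I = σT⁴, so T = (I/σ)^(1/4) = (39796/(5.670×10⁻⁸))^(1/4) = 915.3 K.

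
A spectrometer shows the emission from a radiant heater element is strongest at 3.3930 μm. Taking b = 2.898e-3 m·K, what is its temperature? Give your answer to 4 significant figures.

Wien's law gives T = b/λ_max = (2.898×10⁻³ m·K)/(3.3930×10⁻⁶ m) = 854.1 K.

T ≈ 854.1 K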